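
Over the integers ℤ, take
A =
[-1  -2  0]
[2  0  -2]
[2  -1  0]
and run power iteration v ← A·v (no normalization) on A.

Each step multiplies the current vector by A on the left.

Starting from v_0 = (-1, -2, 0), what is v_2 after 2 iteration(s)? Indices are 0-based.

v_0 = (-1, -2, 0).
v_1 = A·v_0 = (5, -2, 0).
v_2 = A·v_1 = (-1, 10, 12).

v_2 = (-1, 10, 12)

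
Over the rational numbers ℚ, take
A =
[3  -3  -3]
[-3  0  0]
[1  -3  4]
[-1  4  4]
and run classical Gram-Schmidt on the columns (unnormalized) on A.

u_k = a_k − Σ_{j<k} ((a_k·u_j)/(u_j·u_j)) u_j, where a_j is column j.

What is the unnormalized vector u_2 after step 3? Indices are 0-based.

Step 1: u_0 = a_0 = (3, -3, 1, -1).
Step 2: u_1 = a_1 − (-4/5)·u_0 = (-3/5, -12/5, -11/5, 16/5).
Step 3: u_2 = a_2 − (-9/20)·u_0 − (29/106)·u_1 = (-315/212, -147/212, 1071/212, 567/212).

u_2 = (-315/212, -147/212, 1071/212, 567/212)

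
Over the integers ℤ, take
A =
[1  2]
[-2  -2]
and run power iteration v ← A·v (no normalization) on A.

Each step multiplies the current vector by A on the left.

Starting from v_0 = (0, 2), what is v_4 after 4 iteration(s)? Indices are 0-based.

v_4 = (12, -8)

v_0 = (0, 2).
v_1 = A·v_0 = (4, -4).
v_2 = A·v_1 = (-4, 0).
v_3 = A·v_2 = (-4, 8).
v_4 = A·v_3 = (12, -8).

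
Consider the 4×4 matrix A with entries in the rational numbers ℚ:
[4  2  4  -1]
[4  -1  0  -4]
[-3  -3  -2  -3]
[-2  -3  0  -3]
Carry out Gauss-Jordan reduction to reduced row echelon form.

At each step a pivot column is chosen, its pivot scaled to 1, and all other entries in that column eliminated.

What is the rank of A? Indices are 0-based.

step 1: normalize row 0 (÷4) = (1, 1/2, 1, -1/4)
  row 1: subtract 4×row0 = (0, -3, -4, -3)
  row 2: subtract -3×row0 = (0, -3/2, 1, -15/4)
  row 3: subtract -2×row0 = (0, -2, 2, -7/2)
step 2: normalize row 1 (÷-3) = (0, 1, 4/3, 1)
  row 0: subtract 1/2×row1 = (1, 0, 1/3, -3/4)
  row 2: subtract -3/2×row1 = (0, 0, 3, -9/4)
  row 3: subtract -2×row1 = (0, 0, 14/3, -3/2)
step 3: normalize row 2 (÷3) = (0, 0, 1, -3/4)
  row 0: subtract 1/3×row2 = (1, 0, 0, -1/2)
  row 1: subtract 4/3×row2 = (0, 1, 0, 2)
  row 3: subtract 14/3×row2 = (0, 0, 0, 2)
step 4: normalize row 3 (÷2) = (0, 0, 0, 1)
  row 0: subtract -1/2×row3 = (1, 0, 0, 0)
  row 1: subtract 2×row3 = (0, 1, 0, 0)
  row 2: subtract -3/4×row3 = (0, 0, 1, 0)

rank = 4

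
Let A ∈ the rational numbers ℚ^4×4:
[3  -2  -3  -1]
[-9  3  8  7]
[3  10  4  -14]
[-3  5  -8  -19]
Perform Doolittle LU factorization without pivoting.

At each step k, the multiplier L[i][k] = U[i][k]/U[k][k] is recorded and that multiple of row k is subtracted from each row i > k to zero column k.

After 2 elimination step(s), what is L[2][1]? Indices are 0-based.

L[2][1] = -4

Step 1: pivot at (0,0) is 3.
  row1 ← row1 − (-3)·row0  ⇒  L[1][0]=-3, U row1=(0, -3, -1, 4)
  row2 ← row2 − (1)·row0  ⇒  L[2][0]=1, U row2=(0, 12, 7, -13)
  row3 ← row3 − (-1)·row0  ⇒  L[3][0]=-1, U row3=(0, 3, -11, -20)
Step 2: pivot at (1,1) is -3.
  row2 ← row2 − (-4)·row1  ⇒  L[2][1]=-4, U row2=(0, 0, 3, 3)
  row3 ← row3 − (-1)·row1  ⇒  L[3][1]=-1, U row3=(0, 0, -12, -16)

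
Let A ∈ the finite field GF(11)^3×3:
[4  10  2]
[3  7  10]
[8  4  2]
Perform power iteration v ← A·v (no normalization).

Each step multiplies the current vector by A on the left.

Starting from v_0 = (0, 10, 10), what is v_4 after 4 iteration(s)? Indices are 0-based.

v_4 = (3, 4, 2)

v_0 = (0, 10, 10).
v_1 = A·v_0 = (10, 5, 5).
v_2 = A·v_1 = (1, 5, 0).
v_3 = A·v_2 = (10, 5, 6).
v_4 = A·v_3 = (3, 4, 2).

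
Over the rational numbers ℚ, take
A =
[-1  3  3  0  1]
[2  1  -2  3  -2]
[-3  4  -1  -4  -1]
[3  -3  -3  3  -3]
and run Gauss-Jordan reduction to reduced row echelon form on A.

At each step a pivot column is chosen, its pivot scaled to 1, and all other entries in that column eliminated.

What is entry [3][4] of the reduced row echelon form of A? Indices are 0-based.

M[3][4] = 6

step 1: normalize row 0 (÷-1) = (1, -3, -3, 0, -1)
  row 1: subtract 2×row0 = (0, 7, 4, 3, 0)
  row 2: subtract -3×row0 = (0, -5, -10, -4, -4)
  row 3: subtract 3×row0 = (0, 6, 6, 3, 0)
step 2: normalize row 1 (÷7) = (0, 1, 4/7, 3/7, 0)
  row 0: subtract -3×row1 = (1, 0, -9/7, 9/7, -1)
  row 2: subtract -5×row1 = (0, 0, -50/7, -13/7, -4)
  row 3: subtract 6×row1 = (0, 0, 18/7, 3/7, 0)
step 3: normalize row 2 (÷-50/7) = (0, 0, 1, 13/50, 14/25)
  row 0: subtract -9/7×row2 = (1, 0, 0, 81/50, -7/25)
  row 1: subtract 4/7×row2 = (0, 1, 0, 7/25, -8/25)
  row 3: subtract 18/7×row2 = (0, 0, 0, -6/25, -36/25)
step 4: normalize row 3 (÷-6/25) = (0, 0, 0, 1, 6)
  row 0: subtract 81/50×row3 = (1, 0, 0, 0, -10)
  row 1: subtract 7/25×row3 = (0, 1, 0, 0, -2)
  row 2: subtract 13/50×row3 = (0, 0, 1, 0, -1)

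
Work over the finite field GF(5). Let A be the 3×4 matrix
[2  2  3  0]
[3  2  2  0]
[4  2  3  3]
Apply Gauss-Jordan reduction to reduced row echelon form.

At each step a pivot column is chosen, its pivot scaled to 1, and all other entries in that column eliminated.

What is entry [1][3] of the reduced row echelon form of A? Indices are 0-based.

[1] R0 /= 2  ⇒  (1, 1, 4, 0)
     R1 -= 3·R0  ⇒  (0, 4, 0, 0)
     R2 -= 4·R0  ⇒  (0, 3, 2, 3)
[2] R1 /= 4  ⇒  (0, 1, 0, 0)
     R0 -= 1·R1  ⇒  (1, 0, 4, 0)
     R2 -= 3·R1  ⇒  (0, 0, 2, 3)
[3] R2 /= 2  ⇒  (0, 0, 1, 4)
     R0 -= 4·R2  ⇒  (1, 0, 0, 4)

M[1][3] = 0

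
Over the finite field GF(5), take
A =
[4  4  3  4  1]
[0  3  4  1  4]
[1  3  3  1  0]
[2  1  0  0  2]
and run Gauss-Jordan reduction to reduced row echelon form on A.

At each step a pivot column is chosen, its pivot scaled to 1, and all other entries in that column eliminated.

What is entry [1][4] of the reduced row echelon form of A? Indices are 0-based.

pivot(0,0)=4: scale R0 → (1, 1, 2, 1, 4)
  clear (2,0): R2 −= (1)R0 → (0, 2, 1, 0, 1)
  clear (3,0): R3 −= (2)R0 → (0, 4, 1, 3, 4)
pivot(1,1)=3: scale R1 → (0, 1, 3, 2, 3)
  clear (0,1): R0 −= (1)R1 → (1, 0, 4, 4, 1)
  clear (2,1): R2 −= (2)R1 → (0, 0, 0, 1, 0)
  clear (3,1): R3 −= (4)R1 → (0, 0, 4, 0, 2)
pivot(2,2): swap R2↔R3
pivot(2,2)=4: scale R2 → (0, 0, 1, 0, 3)
  clear (0,2): R0 −= (4)R2 → (1, 0, 0, 4, 4)
  clear (1,2): R1 −= (3)R2 → (0, 1, 0, 2, 4)
pivot(3,3)=1: scale R3 → (0, 0, 0, 1, 0)
  clear (0,3): R0 −= (4)R3 → (1, 0, 0, 0, 4)
  clear (1,3): R1 −= (2)R3 → (0, 1, 0, 0, 4)

M[1][4] = 4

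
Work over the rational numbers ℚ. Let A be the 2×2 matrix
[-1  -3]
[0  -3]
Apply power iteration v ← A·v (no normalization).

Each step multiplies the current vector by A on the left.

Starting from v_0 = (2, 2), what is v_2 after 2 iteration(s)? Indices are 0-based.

v_2 = (26, 18)

v_0 = (2, 2).
v_1 = A·v_0 = (-8, -6).
v_2 = A·v_1 = (26, 18).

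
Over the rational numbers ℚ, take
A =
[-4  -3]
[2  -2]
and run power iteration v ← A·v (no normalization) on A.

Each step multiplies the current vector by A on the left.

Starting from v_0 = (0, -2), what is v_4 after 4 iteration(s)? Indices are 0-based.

v_4 = (-288, 424)

v_0 = (0, -2).
v_1 = A·v_0 = (6, 4).
v_2 = A·v_1 = (-36, 4).
v_3 = A·v_2 = (132, -80).
v_4 = A·v_3 = (-288, 424).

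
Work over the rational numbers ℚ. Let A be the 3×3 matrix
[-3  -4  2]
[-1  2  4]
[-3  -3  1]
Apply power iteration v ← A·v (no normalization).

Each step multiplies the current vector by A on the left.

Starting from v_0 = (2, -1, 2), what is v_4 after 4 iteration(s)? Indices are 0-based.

v_4 = (208, 66, 113)

v_0 = (2, -1, 2).
v_1 = A·v_0 = (2, 4, -1).
v_2 = A·v_1 = (-24, 2, -19).
v_3 = A·v_2 = (26, -48, 47).
v_4 = A·v_3 = (208, 66, 113).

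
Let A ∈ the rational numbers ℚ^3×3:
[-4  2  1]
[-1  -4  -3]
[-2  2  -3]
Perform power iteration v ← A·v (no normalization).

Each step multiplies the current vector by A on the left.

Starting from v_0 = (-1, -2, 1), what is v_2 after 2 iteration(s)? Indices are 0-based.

v_2 = (3, -10, 25)

v_0 = (-1, -2, 1).
v_1 = A·v_0 = (1, 6, -5).
v_2 = A·v_1 = (3, -10, 25).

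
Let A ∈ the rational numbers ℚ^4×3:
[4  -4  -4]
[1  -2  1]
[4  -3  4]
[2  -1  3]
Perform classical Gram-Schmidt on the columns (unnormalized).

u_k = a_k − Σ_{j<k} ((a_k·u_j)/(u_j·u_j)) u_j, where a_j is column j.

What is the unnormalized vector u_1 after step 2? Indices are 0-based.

u_1 = (-20/37, -42/37, 17/37, 27/37)

Step 1: u_0 = a_0 = (4, 1, 4, 2).
Step 2: u_1 = a_1 − (-32/37)·u_0 = (-20/37, -42/37, 17/37, 27/37).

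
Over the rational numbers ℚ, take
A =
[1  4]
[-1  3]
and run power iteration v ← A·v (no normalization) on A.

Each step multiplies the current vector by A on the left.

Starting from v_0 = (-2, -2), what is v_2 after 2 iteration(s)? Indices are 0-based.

v_0 = (-2, -2).
v_1 = A·v_0 = (-10, -4).
v_2 = A·v_1 = (-26, -2).

v_2 = (-26, -2)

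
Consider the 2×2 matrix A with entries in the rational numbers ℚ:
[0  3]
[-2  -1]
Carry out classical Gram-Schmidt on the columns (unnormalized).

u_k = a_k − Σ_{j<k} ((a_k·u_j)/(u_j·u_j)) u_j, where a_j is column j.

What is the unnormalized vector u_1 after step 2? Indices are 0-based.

Step 1: u_0 = a_0 = (0, -2).
Step 2: u_1 = a_1 − (1/2)·u_0 = (3, 0).

u_1 = (3, 0)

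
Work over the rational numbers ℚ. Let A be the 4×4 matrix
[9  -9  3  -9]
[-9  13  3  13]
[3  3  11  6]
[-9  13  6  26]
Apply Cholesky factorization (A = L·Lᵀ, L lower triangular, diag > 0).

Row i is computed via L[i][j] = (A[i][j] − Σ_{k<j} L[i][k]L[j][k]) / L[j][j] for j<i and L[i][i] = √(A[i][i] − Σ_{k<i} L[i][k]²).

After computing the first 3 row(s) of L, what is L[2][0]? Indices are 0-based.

L[2][0] = 1

Step 1: L[0][0] = √(9) = 3.
  L[1][0] = (-9) / L[0][0] = -3.
Step 2: L[1][1] = √(4) = 2.
  L[2][0] = (3) / L[0][0] = 1.
  L[2][1] = (6) / L[1][1] = 3.
Step 3: L[2][2] = √(1) = 1.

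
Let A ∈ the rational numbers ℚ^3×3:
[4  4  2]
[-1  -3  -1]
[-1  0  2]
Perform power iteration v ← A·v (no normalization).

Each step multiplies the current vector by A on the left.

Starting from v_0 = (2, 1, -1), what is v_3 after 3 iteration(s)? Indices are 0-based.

v_0 = (2, 1, -1).
v_1 = A·v_0 = (10, -4, -4).
v_2 = A·v_1 = (16, 6, -18).
v_3 = A·v_2 = (52, -16, -52).

v_3 = (52, -16, -52)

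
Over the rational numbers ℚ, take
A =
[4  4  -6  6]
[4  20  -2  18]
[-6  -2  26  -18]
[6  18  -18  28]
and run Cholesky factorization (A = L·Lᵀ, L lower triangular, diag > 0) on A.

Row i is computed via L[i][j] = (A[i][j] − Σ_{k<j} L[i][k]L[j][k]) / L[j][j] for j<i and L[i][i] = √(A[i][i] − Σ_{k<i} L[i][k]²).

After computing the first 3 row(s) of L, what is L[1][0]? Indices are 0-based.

Step 1: L[0][0] = √(4) = 2.
  L[1][0] = (4) / L[0][0] = 2.
Step 2: L[1][1] = √(16) = 4.
  L[2][0] = (-6) / L[0][0] = -3.
  L[2][1] = (4) / L[1][1] = 1.
Step 3: L[2][2] = √(16) = 4.

L[1][0] = 2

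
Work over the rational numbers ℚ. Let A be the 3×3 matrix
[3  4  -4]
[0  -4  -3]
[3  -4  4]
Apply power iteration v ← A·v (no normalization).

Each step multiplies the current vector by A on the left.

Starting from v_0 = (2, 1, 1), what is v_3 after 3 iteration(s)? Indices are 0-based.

v_0 = (2, 1, 1).
v_1 = A·v_0 = (6, -7, 6).
v_2 = A·v_1 = (-34, 10, 70).
v_3 = A·v_2 = (-342, -250, 138).

v_3 = (-342, -250, 138)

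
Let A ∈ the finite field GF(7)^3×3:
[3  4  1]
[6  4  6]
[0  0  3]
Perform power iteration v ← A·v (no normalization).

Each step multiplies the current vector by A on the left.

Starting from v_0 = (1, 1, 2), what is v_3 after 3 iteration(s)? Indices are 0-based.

v_3 = (1, 6, 5)

v_0 = (1, 1, 2).
v_1 = A·v_0 = (2, 1, 6).
v_2 = A·v_1 = (2, 3, 4).
v_3 = A·v_2 = (1, 6, 5).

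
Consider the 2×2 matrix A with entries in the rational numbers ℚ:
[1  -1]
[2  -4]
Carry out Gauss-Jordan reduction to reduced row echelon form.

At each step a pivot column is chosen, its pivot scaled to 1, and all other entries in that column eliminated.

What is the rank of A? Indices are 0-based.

rank = 2

pivot(0,0)=1: scale R0 → (1, -1)
  clear (1,0): R1 −= (2)R0 → (0, -2)
pivot(1,1)=-2: scale R1 → (0, 1)
  clear (0,1): R0 −= (-1)R1 → (1, 0)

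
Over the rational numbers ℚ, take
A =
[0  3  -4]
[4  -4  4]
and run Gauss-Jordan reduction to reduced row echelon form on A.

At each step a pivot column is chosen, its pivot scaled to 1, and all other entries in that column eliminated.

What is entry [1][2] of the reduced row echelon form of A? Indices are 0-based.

M[1][2] = -4/3

[1] R0 <-> R1
[1] R0 /= 4  ⇒  (1, -1, 1)
[2] R1 /= 3  ⇒  (0, 1, -4/3)
     R0 -= -1·R1  ⇒  (1, 0, -1/3)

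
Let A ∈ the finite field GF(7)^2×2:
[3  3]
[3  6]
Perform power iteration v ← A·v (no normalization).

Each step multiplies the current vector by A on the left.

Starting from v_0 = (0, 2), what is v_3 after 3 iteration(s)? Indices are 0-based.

v_0 = (0, 2).
v_1 = A·v_0 = (6, 5).
v_2 = A·v_1 = (5, 6).
v_3 = A·v_2 = (5, 2).

v_3 = (5, 2)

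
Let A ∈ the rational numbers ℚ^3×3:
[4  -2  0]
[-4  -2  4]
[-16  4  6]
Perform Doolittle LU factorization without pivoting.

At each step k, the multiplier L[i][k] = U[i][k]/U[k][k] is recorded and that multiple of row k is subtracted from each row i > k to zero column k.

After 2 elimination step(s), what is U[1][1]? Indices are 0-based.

U[1][1] = -4

[col 0] pivot 4
  R1 -= -1*R0 → (0, -4, 4)  (L[1][0] := -1)
  R2 -= -4*R0 → (0, -4, 6)  (L[2][0] := -4)
[col 1] pivot -4
  R2 -= 1*R1 → (0, 0, 2)  (L[2][1] := 1)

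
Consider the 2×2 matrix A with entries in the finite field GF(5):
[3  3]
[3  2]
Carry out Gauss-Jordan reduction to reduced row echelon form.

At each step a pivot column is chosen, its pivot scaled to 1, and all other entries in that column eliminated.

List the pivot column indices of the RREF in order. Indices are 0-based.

pivot columns: 0, 1

pivot(0,0)=3: scale R0 → (1, 1)
  clear (1,0): R1 −= (3)R0 → (0, 4)
pivot(1,1)=4: scale R1 → (0, 1)
  clear (0,1): R0 −= (1)R1 → (1, 0)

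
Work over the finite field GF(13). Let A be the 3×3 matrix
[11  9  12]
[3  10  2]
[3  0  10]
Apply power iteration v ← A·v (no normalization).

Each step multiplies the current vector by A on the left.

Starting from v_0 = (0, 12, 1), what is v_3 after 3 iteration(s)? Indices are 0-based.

v_0 = (0, 12, 1).
v_1 = A·v_0 = (3, 5, 10).
v_2 = A·v_1 = (3, 1, 5).
v_3 = A·v_2 = (11, 3, 7).

v_3 = (11, 3, 7)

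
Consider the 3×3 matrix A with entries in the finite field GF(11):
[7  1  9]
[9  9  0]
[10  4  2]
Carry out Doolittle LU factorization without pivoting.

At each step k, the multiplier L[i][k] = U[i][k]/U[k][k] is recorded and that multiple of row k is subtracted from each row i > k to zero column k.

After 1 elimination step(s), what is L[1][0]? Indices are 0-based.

L[1][0] = 6

Step 1: pivot at (0,0) is 7.
  row1 ← row1 − (6)·row0  ⇒  L[1][0]=6, U row1=(0, 3, 1)
  row2 ← row2 − (3)·row0  ⇒  L[2][0]=3, U row2=(0, 1, 8)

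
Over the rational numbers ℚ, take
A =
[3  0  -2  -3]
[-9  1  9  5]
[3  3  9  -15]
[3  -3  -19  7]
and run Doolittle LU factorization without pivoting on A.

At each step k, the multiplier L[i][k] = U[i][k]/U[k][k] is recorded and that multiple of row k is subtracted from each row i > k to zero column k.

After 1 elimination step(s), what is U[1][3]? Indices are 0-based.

[col 0] pivot 3
  R1 -= -3*R0 → (0, 1, 3, -4)  (L[1][0] := -3)
  R2 -= 1*R0 → (0, 3, 11, -12)  (L[2][0] := 1)
  R3 -= 1*R0 → (0, -3, -17, 10)  (L[3][0] := 1)

U[1][3] = -4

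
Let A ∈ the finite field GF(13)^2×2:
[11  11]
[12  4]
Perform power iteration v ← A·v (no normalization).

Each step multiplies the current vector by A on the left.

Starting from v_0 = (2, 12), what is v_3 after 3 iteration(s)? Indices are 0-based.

v_0 = (2, 12).
v_1 = A·v_0 = (11, 7).
v_2 = A·v_1 = (3, 4).
v_3 = A·v_2 = (12, 0).

v_3 = (12, 0)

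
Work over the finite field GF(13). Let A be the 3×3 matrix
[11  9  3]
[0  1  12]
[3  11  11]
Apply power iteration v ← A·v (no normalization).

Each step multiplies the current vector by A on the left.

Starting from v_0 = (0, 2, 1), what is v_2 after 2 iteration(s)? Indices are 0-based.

v_2 = (1, 7, 8)

v_0 = (0, 2, 1).
v_1 = A·v_0 = (8, 1, 7).
v_2 = A·v_1 = (1, 7, 8).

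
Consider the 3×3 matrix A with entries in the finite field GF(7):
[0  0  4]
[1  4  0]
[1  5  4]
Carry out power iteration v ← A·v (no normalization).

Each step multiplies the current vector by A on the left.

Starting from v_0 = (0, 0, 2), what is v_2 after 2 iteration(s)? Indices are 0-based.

v_2 = (4, 1, 5)

v_0 = (0, 0, 2).
v_1 = A·v_0 = (1, 0, 1).
v_2 = A·v_1 = (4, 1, 5).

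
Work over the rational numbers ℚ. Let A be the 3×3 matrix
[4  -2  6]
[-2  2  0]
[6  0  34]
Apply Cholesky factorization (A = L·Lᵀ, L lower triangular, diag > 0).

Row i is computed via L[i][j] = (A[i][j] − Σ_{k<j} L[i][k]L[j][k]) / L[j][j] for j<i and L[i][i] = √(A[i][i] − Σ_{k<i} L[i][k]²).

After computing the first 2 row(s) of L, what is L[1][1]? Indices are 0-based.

L[1][1] = 1

Step 1: L[0][0] = √(4) = 2.
  L[1][0] = (-2) / L[0][0] = -1.
Step 2: L[1][1] = √(1) = 1.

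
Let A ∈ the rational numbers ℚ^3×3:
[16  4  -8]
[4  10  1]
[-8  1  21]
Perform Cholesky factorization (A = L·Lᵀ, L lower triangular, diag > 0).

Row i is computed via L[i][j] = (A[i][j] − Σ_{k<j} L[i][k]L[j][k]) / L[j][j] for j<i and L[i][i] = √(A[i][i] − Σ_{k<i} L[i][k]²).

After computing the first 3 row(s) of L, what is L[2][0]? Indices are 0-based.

Step 1: L[0][0] = √(16) = 4.
  L[1][0] = (4) / L[0][0] = 1.
Step 2: L[1][1] = √(9) = 3.
  L[2][0] = (-8) / L[0][0] = -2.
  L[2][1] = (3) / L[1][1] = 1.
Step 3: L[2][2] = √(16) = 4.

L[2][0] = -2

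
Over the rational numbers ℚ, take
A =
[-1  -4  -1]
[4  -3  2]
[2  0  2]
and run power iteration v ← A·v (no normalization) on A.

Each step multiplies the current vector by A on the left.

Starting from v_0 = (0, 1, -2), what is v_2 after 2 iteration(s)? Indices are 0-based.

v_2 = (34, 5, -12)

v_0 = (0, 1, -2).
v_1 = A·v_0 = (-2, -7, -4).
v_2 = A·v_1 = (34, 5, -12).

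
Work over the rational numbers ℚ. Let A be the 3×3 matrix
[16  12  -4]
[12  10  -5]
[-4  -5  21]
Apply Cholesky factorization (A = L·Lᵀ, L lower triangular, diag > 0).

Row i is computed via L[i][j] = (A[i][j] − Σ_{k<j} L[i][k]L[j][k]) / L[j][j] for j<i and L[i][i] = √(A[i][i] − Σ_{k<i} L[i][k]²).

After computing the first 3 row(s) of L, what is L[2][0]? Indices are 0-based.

Step 1: L[0][0] = √(16) = 4.
  L[1][0] = (12) / L[0][0] = 3.
Step 2: L[1][1] = √(1) = 1.
  L[2][0] = (-4) / L[0][0] = -1.
  L[2][1] = (-2) / L[1][1] = -2.
Step 3: L[2][2] = √(16) = 4.

L[2][0] = -1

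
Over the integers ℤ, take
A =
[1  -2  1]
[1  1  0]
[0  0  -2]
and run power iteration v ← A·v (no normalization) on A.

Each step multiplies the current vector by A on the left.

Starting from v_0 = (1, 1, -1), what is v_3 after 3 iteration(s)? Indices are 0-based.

v_0 = (1, 1, -1).
v_1 = A·v_0 = (-2, 2, 2).
v_2 = A·v_1 = (-4, 0, -4).
v_3 = A·v_2 = (-8, -4, 8).

v_3 = (-8, -4, 8)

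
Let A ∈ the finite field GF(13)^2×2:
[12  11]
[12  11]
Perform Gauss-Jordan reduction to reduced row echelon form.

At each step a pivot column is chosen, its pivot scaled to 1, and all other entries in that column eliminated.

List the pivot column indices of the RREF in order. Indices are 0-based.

pivot columns: 0

pivot(0,0)=12: scale R0 → (1, 2)
  clear (1,0): R1 −= (12)R0 → (0, 0)
col 1: no nonzero at/below row 1; advance.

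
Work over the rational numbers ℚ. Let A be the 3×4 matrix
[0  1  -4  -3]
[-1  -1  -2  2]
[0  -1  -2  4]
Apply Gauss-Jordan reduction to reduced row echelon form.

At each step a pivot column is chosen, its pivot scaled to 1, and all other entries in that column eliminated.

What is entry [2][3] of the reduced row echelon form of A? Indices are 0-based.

pivot(0,0): swap R0↔R1
pivot(0,0)=-1: scale R0 → (1, 1, 2, -2)
pivot(1,1)=1: scale R1 → (0, 1, -4, -3)
  clear (0,1): R0 −= (1)R1 → (1, 0, 6, 1)
  clear (2,1): R2 −= (-1)R1 → (0, 0, -6, 1)
pivot(2,2)=-6: scale R2 → (0, 0, 1, -1/6)
  clear (0,2): R0 −= (6)R2 → (1, 0, 0, 2)
  clear (1,2): R1 −= (-4)R2 → (0, 1, 0, -11/3)

M[2][3] = -1/6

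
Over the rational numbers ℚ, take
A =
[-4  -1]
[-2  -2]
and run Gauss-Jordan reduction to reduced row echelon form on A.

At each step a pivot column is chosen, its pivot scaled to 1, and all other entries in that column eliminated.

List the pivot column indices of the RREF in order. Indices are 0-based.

pivot columns: 0, 1

[1] R0 /= -4  ⇒  (1, 1/4)
     R1 -= -2·R0  ⇒  (0, -3/2)
[2] R1 /= -3/2  ⇒  (0, 1)
     R0 -= 1/4·R1  ⇒  (1, 0)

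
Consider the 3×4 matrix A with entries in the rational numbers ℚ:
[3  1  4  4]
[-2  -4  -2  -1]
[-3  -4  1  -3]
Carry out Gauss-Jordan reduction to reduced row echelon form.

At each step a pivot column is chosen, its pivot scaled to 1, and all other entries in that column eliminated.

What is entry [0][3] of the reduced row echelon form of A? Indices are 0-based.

[1] R0 /= 3  ⇒  (1, 1/3, 4/3, 4/3)
     R1 -= -2·R0  ⇒  (0, -10/3, 2/3, 5/3)
     R2 -= -3·R0  ⇒  (0, -3, 5, 1)
[2] R1 /= -10/3  ⇒  (0, 1, -1/5, -1/2)
     R0 -= 1/3·R1  ⇒  (1, 0, 7/5, 3/2)
     R2 -= -3·R1  ⇒  (0, 0, 22/5, -1/2)
[3] R2 /= 22/5  ⇒  (0, 0, 1, -5/44)
     R0 -= 7/5·R2  ⇒  (1, 0, 0, 73/44)
     R1 -= -1/5·R2  ⇒  (0, 1, 0, -23/44)

M[0][3] = 73/44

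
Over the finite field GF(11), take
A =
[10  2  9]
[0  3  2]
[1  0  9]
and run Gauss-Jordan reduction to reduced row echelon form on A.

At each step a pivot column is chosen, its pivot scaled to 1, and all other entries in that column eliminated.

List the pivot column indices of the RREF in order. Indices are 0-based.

pivot columns: 0, 1, 2

pivot(0,0)=10: scale R0 → (1, 9, 2)
  clear (2,0): R2 −= (1)R0 → (0, 2, 7)
pivot(1,1)=3: scale R1 → (0, 1, 8)
  clear (0,1): R0 −= (9)R1 → (1, 0, 7)
  clear (2,1): R2 −= (2)R1 → (0, 0, 2)
pivot(2,2)=2: scale R2 → (0, 0, 1)
  clear (0,2): R0 −= (7)R2 → (1, 0, 0)
  clear (1,2): R1 −= (8)R2 → (0, 1, 0)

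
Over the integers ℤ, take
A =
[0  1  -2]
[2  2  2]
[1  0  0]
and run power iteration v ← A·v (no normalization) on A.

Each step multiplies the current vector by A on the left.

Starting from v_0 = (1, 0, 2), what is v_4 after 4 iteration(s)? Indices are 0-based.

v_4 = (4, 60, 14)

v_0 = (1, 0, 2).
v_1 = A·v_0 = (-4, 6, 1).
v_2 = A·v_1 = (4, 6, -4).
v_3 = A·v_2 = (14, 12, 4).
v_4 = A·v_3 = (4, 60, 14).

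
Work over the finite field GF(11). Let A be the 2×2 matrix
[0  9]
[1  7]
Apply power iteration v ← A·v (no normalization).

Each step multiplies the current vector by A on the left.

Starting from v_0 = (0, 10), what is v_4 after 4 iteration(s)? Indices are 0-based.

v_0 = (0, 10).
v_1 = A·v_0 = (2, 4).
v_2 = A·v_1 = (3, 8).
v_3 = A·v_2 = (6, 4).
v_4 = A·v_3 = (3, 1).

v_4 = (3, 1)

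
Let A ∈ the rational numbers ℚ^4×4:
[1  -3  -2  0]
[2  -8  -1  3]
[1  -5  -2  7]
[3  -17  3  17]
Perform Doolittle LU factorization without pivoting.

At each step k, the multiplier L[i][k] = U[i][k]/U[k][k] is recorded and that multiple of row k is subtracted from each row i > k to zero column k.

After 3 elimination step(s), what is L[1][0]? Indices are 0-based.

L[1][0] = 2

[col 0] pivot 1
  R1 -= 2*R0 → (0, -2, 3, 3)  (L[1][0] := 2)
  R2 -= 1*R0 → (0, -2, 0, 7)  (L[2][0] := 1)
  R3 -= 3*R0 → (0, -8, 9, 17)  (L[3][0] := 3)
[col 1] pivot -2
  R2 -= 1*R1 → (0, 0, -3, 4)  (L[2][1] := 1)
  R3 -= 4*R1 → (0, 0, -3, 5)  (L[3][1] := 4)
[col 2] pivot -3
  R3 -= 1*R2 → (0, 0, 0, 1)  (L[3][2] := 1)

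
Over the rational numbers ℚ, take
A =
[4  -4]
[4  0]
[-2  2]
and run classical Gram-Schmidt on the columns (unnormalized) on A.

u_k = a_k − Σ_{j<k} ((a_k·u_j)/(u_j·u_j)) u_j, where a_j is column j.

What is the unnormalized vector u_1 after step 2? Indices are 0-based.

u_1 = (-16/9, 20/9, 8/9)

Step 1: u_0 = a_0 = (4, 4, -2).
Step 2: u_1 = a_1 − (-5/9)·u_0 = (-16/9, 20/9, 8/9).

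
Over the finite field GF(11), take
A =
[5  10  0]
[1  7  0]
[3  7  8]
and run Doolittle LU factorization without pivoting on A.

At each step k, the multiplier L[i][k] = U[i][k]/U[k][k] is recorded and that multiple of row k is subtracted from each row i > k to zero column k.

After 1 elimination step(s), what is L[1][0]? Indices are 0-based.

Step 1: pivot at (0,0) is 5.
  row1 ← row1 − (9)·row0  ⇒  L[1][0]=9, U row1=(0, 5, 0)
  row2 ← row2 − (5)·row0  ⇒  L[2][0]=5, U row2=(0, 1, 8)

L[1][0] = 9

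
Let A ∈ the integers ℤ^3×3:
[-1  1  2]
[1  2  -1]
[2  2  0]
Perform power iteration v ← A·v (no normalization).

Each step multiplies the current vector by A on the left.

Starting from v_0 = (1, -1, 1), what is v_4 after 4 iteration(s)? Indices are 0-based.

v_0 = (1, -1, 1).
v_1 = A·v_0 = (0, -2, 0).
v_2 = A·v_1 = (-2, -4, -4).
v_3 = A·v_2 = (-10, -6, -12).
v_4 = A·v_3 = (-20, -10, -32).

v_4 = (-20, -10, -32)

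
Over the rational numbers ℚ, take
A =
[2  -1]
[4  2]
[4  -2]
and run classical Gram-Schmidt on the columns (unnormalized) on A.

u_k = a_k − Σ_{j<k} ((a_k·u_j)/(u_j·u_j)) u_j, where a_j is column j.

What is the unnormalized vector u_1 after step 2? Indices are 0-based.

u_1 = (-8/9, 20/9, -16/9)

Step 1: u_0 = a_0 = (2, 4, 4).
Step 2: u_1 = a_1 − (-1/18)·u_0 = (-8/9, 20/9, -16/9).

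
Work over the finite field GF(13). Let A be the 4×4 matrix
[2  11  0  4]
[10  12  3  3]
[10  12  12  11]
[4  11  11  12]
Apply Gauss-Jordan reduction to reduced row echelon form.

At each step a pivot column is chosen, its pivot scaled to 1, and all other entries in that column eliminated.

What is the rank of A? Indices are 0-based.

rank = 4

pivot(0,0)=2: scale R0 → (1, 12, 0, 2)
  clear (1,0): R1 −= (10)R0 → (0, 9, 3, 9)
  clear (2,0): R2 −= (10)R0 → (0, 9, 12, 4)
  clear (3,0): R3 −= (4)R0 → (0, 2, 11, 4)
pivot(1,1)=9: scale R1 → (0, 1, 9, 1)
  clear (0,1): R0 −= (12)R1 → (1, 0, 9, 3)
  clear (2,1): R2 −= (9)R1 → (0, 0, 9, 8)
  clear (3,1): R3 −= (2)R1 → (0, 0, 6, 2)
pivot(2,2)=9: scale R2 → (0, 0, 1, 11)
  clear (0,2): R0 −= (9)R2 → (1, 0, 0, 8)
  clear (1,2): R1 −= (9)R2 → (0, 1, 0, 6)
  clear (3,2): R3 −= (6)R2 → (0, 0, 0, 1)
pivot(3,3)=1: scale R3 → (0, 0, 0, 1)
  clear (0,3): R0 −= (8)R3 → (1, 0, 0, 0)
  clear (1,3): R1 −= (6)R3 → (0, 1, 0, 0)
  clear (2,3): R2 −= (11)R3 → (0, 0, 1, 0)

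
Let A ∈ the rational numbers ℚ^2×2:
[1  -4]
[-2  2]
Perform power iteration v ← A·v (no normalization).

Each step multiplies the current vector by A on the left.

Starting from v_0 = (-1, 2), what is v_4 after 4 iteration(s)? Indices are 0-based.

v_0 = (-1, 2).
v_1 = A·v_0 = (-9, 6).
v_2 = A·v_1 = (-33, 30).
v_3 = A·v_2 = (-153, 126).
v_4 = A·v_3 = (-657, 558).

v_4 = (-657, 558)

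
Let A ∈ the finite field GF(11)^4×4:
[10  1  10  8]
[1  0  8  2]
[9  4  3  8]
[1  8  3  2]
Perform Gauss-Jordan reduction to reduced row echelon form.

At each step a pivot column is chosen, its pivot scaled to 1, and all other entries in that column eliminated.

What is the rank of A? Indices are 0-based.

pivot(0,0)=10: scale R0 → (1, 10, 1, 3)
  clear (1,0): R1 −= (1)R0 → (0, 1, 7, 10)
  clear (2,0): R2 −= (9)R0 → (0, 2, 5, 3)
  clear (3,0): R3 −= (1)R0 → (0, 9, 2, 10)
pivot(1,1)=1: scale R1 → (0, 1, 7, 10)
  clear (0,1): R0 −= (10)R1 → (1, 0, 8, 2)
  clear (2,1): R2 −= (2)R1 → (0, 0, 2, 5)
  clear (3,1): R3 −= (9)R1 → (0, 0, 5, 8)
pivot(2,2)=2: scale R2 → (0, 0, 1, 8)
  clear (0,2): R0 −= (8)R2 → (1, 0, 0, 4)
  clear (1,2): R1 −= (7)R2 → (0, 1, 0, 9)
  clear (3,2): R3 −= (5)R2 → (0, 0, 0, 1)
pivot(3,3)=1: scale R3 → (0, 0, 0, 1)
  clear (0,3): R0 −= (4)R3 → (1, 0, 0, 0)
  clear (1,3): R1 −= (9)R3 → (0, 1, 0, 0)
  clear (2,3): R2 −= (8)R3 → (0, 0, 1, 0)

rank = 4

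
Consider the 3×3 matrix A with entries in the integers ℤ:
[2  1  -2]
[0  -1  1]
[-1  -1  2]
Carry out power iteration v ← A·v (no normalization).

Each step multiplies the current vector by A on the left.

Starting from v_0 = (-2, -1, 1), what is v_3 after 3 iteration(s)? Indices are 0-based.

v_3 = (-71, 12, 49)

v_0 = (-2, -1, 1).
v_1 = A·v_0 = (-7, 2, 5).
v_2 = A·v_1 = (-22, 3, 15).
v_3 = A·v_2 = (-71, 12, 49).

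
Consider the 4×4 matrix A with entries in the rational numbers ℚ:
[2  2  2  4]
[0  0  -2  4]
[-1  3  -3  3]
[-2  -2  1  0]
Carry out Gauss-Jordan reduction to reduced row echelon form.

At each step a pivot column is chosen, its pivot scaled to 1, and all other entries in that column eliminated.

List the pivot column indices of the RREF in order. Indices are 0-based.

pivot columns: 0, 1, 2, 3

step 1: normalize row 0 (÷2) = (1, 1, 1, 2)
  row 2: subtract -1×row0 = (0, 4, -2, 5)
  row 3: subtract -2×row0 = (0, 0, 3, 4)
step 2: exchange rows 1,2
step 2: normalize row 1 (÷4) = (0, 1, -1/2, 5/4)
  row 0: subtract 1×row1 = (1, 0, 3/2, 3/4)
step 3: normalize row 2 (÷-2) = (0, 0, 1, -2)
  row 0: subtract 3/2×row2 = (1, 0, 0, 15/4)
  row 1: subtract -1/2×row2 = (0, 1, 0, 1/4)
  row 3: subtract 3×row2 = (0, 0, 0, 10)
step 4: normalize row 3 (÷10) = (0, 0, 0, 1)
  row 0: subtract 15/4×row3 = (1, 0, 0, 0)
  row 1: subtract 1/4×row3 = (0, 1, 0, 0)
  row 2: subtract -2×row3 = (0, 0, 1, 0)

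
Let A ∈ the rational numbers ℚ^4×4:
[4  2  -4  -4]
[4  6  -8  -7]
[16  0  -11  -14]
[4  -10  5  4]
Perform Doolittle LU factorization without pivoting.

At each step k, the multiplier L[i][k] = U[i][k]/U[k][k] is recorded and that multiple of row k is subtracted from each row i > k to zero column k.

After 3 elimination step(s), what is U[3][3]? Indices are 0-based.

U[3][3] = 3

k=0: U[0][0]=4
  eliminate (1,0): mult=1, new row 1: (0, 4, -4, -3); set L[1][0]=1
  eliminate (2,0): mult=4, new row 2: (0, -8, 5, 2); set L[2][0]=4
  eliminate (3,0): mult=1, new row 3: (0, -12, 9, 8); set L[3][0]=1
k=1: U[1][1]=4
  eliminate (2,1): mult=-2, new row 2: (0, 0, -3, -4); set L[2][1]=-2
  eliminate (3,1): mult=-3, new row 3: (0, 0, -3, -1); set L[3][1]=-3
k=2: U[2][2]=-3
  eliminate (3,2): mult=1, new row 3: (0, 0, 0, 3); set L[3][2]=1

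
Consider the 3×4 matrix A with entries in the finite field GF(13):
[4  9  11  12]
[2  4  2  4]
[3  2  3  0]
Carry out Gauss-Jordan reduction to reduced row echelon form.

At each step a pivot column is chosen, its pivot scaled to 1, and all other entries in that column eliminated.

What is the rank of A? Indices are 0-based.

rank = 3

step 1: normalize row 0 (÷4) = (1, 12, 6, 3)
  row 1: subtract 2×row0 = (0, 6, 3, 11)
  row 2: subtract 3×row0 = (0, 5, 11, 4)
step 2: normalize row 1 (÷6) = (0, 1, 7, 4)
  row 0: subtract 12×row1 = (1, 0, 0, 7)
  row 2: subtract 5×row1 = (0, 0, 2, 10)
step 3: normalize row 2 (÷2) = (0, 0, 1, 5)
  row 1: subtract 7×row2 = (0, 1, 0, 8)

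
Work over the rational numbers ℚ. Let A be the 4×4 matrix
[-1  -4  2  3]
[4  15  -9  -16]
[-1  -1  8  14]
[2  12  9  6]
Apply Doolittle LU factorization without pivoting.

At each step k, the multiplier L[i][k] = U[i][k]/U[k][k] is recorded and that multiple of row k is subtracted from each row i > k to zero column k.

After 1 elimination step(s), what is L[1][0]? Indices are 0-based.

Step 1: pivot at (0,0) is -1.
  row1 ← row1 − (-4)·row0  ⇒  L[1][0]=-4, U row1=(0, -1, -1, -4)
  row2 ← row2 − (1)·row0  ⇒  L[2][0]=1, U row2=(0, 3, 6, 11)
  row3 ← row3 − (-2)·row0  ⇒  L[3][0]=-2, U row3=(0, 4, 13, 12)

L[1][0] = -4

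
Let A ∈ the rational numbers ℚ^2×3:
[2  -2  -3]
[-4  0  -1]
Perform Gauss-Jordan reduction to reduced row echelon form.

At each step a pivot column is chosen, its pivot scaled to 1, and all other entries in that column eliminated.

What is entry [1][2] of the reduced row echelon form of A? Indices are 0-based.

[1] R0 /= 2  ⇒  (1, -1, -3/2)
     R1 -= -4·R0  ⇒  (0, -4, -7)
[2] R1 /= -4  ⇒  (0, 1, 7/4)
     R0 -= -1·R1  ⇒  (1, 0, 1/4)

M[1][2] = 7/4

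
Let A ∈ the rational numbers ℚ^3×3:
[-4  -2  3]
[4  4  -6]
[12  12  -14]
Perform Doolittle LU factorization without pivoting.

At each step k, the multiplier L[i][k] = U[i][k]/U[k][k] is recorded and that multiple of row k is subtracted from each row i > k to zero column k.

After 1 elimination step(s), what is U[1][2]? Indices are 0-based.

[col 0] pivot -4
  R1 -= -1*R0 → (0, 2, -3)  (L[1][0] := -1)
  R2 -= -3*R0 → (0, 6, -5)  (L[2][0] := -3)

U[1][2] = -3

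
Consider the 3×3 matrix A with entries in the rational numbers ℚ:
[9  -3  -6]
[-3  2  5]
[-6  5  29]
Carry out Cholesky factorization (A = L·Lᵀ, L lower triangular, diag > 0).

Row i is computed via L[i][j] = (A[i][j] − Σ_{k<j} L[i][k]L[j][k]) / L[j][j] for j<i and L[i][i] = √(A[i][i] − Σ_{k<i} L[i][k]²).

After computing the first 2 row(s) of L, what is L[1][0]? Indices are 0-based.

Step 1: L[0][0] = √(9) = 3.
  L[1][0] = (-3) / L[0][0] = -1.
Step 2: L[1][1] = √(1) = 1.

L[1][0] = -1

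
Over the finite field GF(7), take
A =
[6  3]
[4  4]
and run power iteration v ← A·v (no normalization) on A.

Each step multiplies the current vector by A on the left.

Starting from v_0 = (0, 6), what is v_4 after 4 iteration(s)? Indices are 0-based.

v_4 = (2, 4)

v_0 = (0, 6).
v_1 = A·v_0 = (4, 3).
v_2 = A·v_1 = (5, 0).
v_3 = A·v_2 = (2, 6).
v_4 = A·v_3 = (2, 4).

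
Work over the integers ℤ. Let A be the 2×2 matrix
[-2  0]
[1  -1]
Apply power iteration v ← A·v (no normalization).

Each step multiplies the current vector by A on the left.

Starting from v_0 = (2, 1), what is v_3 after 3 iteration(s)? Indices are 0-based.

v_0 = (2, 1).
v_1 = A·v_0 = (-4, 1).
v_2 = A·v_1 = (8, -5).
v_3 = A·v_2 = (-16, 13).

v_3 = (-16, 13)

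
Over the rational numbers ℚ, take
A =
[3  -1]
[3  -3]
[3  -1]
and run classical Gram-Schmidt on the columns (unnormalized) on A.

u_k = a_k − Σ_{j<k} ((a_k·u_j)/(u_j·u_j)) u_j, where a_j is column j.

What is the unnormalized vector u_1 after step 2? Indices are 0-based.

u_1 = (2/3, -4/3, 2/3)

Step 1: u_0 = a_0 = (3, 3, 3).
Step 2: u_1 = a_1 − (-5/9)·u_0 = (2/3, -4/3, 2/3).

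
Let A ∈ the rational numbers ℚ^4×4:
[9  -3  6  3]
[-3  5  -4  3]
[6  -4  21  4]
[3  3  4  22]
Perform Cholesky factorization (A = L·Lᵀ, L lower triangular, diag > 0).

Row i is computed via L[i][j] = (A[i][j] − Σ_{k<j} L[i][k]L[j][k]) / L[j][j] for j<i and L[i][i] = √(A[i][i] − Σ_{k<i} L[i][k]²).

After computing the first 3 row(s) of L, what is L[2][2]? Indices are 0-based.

L[2][2] = 4

Step 1: L[0][0] = √(9) = 3.
  L[1][0] = (-3) / L[0][0] = -1.
Step 2: L[1][1] = √(4) = 2.
  L[2][0] = (6) / L[0][0] = 2.
  L[2][1] = (-2) / L[1][1] = -1.
Step 3: L[2][2] = √(16) = 4.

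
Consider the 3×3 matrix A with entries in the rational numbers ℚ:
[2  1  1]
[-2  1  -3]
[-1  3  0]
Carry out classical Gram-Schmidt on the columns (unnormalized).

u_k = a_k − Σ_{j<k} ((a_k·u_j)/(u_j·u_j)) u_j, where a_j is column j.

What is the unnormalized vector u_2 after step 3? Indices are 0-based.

u_2 = (-8/9, -56/45, 32/45)

Step 1: u_0 = a_0 = (2, -2, -1).
Step 2: u_1 = a_1 − (-1/3)·u_0 = (5/3, 1/3, 8/3).
Step 3: u_2 = a_2 − (8/9)·u_0 − (1/15)·u_1 = (-8/9, -56/45, 32/45).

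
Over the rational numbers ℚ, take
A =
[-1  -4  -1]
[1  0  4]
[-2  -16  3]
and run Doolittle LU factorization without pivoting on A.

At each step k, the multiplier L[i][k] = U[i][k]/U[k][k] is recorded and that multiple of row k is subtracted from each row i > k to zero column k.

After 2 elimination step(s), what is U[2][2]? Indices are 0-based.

U[2][2] = -1

[col 0] pivot -1
  R1 -= -1*R0 → (0, -4, 3)  (L[1][0] := -1)
  R2 -= 2*R0 → (0, -8, 5)  (L[2][0] := 2)
[col 1] pivot -4
  R2 -= 2*R1 → (0, 0, -1)  (L[2][1] := 2)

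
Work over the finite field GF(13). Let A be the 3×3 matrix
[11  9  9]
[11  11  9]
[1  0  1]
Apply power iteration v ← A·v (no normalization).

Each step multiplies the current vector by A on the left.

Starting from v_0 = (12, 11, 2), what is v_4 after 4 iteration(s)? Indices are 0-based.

v_4 = (9, 1, 7)

v_0 = (12, 11, 2).
v_1 = A·v_0 = (2, 11, 1).
v_2 = A·v_1 = (0, 9, 3).
v_3 = A·v_2 = (4, 9, 3).
v_4 = A·v_3 = (9, 1, 7).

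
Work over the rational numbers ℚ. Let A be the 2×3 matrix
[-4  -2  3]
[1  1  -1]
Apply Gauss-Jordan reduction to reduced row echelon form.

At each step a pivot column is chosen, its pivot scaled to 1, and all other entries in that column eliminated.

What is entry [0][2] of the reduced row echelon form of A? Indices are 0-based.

step 1: normalize row 0 (÷-4) = (1, 1/2, -3/4)
  row 1: subtract 1×row0 = (0, 1/2, -1/4)
step 2: normalize row 1 (÷1/2) = (0, 1, -1/2)
  row 0: subtract 1/2×row1 = (1, 0, -1/2)

M[0][2] = -1/2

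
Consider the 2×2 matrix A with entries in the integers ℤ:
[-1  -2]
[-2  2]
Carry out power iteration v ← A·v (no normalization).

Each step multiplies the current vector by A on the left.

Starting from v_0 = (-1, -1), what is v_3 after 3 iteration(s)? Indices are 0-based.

v_3 = (15, -6)

v_0 = (-1, -1).
v_1 = A·v_0 = (3, 0).
v_2 = A·v_1 = (-3, -6).
v_3 = A·v_2 = (15, -6).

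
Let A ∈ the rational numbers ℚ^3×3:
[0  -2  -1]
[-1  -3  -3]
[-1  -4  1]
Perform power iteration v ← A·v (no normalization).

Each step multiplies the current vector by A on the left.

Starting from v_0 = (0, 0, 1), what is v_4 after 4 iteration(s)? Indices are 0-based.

v_0 = (0, 0, 1).
v_1 = A·v_0 = (-1, -3, 1).
v_2 = A·v_1 = (5, 7, 14).
v_3 = A·v_2 = (-28, -68, -19).
v_4 = A·v_3 = (155, 289, 281).

v_4 = (155, 289, 281)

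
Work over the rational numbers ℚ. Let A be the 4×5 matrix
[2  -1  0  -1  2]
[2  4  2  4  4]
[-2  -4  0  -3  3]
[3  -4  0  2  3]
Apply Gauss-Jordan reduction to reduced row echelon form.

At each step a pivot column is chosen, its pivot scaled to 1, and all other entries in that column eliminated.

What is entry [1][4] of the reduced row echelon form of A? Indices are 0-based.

M[1][4] = -7/11

[1] R0 /= 2  ⇒  (1, -1/2, 0, -1/2, 1)
     R1 -= 2·R0  ⇒  (0, 5, 2, 5, 2)
     R2 -= -2·R0  ⇒  (0, -5, 0, -4, 5)
     R3 -= 3·R0  ⇒  (0, -5/2, 0, 7/2, 0)
[2] R1 /= 5  ⇒  (0, 1, 2/5, 1, 2/5)
     R0 -= -1/2·R1  ⇒  (1, 0, 1/5, 0, 6/5)
     R2 -= -5·R1  ⇒  (0, 0, 2, 1, 7)
     R3 -= -5/2·R1  ⇒  (0, 0, 1, 6, 1)
[3] R2 /= 2  ⇒  (0, 0, 1, 1/2, 7/2)
     R0 -= 1/5·R2  ⇒  (1, 0, 0, -1/10, 1/2)
     R1 -= 2/5·R2  ⇒  (0, 1, 0, 4/5, -1)
     R3 -= 1·R2  ⇒  (0, 0, 0, 11/2, -5/2)
[4] R3 /= 11/2  ⇒  (0, 0, 0, 1, -5/11)
     R0 -= -1/10·R3  ⇒  (1, 0, 0, 0, 5/11)
     R1 -= 4/5·R3  ⇒  (0, 1, 0, 0, -7/11)
     R2 -= 1/2·R3  ⇒  (0, 0, 1, 0, 41/11)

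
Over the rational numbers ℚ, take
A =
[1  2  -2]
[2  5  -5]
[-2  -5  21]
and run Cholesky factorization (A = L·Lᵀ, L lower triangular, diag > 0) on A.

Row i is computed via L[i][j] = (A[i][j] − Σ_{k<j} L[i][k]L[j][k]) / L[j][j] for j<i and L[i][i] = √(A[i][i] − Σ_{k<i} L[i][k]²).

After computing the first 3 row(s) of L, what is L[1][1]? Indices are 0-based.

L[1][1] = 1

Step 1: L[0][0] = √(1) = 1.
  L[1][0] = (2) / L[0][0] = 2.
Step 2: L[1][1] = √(1) = 1.
  L[2][0] = (-2) / L[0][0] = -2.
  L[2][1] = (-1) / L[1][1] = -1.
Step 3: L[2][2] = √(16) = 4.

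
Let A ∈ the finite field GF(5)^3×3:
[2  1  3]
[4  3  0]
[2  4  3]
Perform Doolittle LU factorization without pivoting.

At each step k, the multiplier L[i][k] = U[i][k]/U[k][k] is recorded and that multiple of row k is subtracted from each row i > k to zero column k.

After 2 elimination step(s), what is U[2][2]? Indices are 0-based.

[col 0] pivot 2
  R1 -= 2*R0 → (0, 1, 4)  (L[1][0] := 2)
  R2 -= 1*R0 → (0, 3, 0)  (L[2][0] := 1)
[col 1] pivot 1
  R2 -= 3*R1 → (0, 0, 3)  (L[2][1] := 3)

U[2][2] = 3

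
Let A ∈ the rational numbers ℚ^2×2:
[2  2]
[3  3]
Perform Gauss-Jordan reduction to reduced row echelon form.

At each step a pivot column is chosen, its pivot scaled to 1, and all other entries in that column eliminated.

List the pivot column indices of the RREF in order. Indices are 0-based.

[1] R0 /= 2  ⇒  (1, 1)
     R1 -= 3·R0  ⇒  (0, 0)
column 1 empty below row 1

pivot columns: 0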